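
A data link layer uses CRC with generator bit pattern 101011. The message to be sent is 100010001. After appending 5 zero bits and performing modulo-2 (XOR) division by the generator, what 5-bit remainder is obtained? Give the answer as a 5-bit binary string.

01000

Append 5 zeros: 10001000100000. Divide by 101011 (XOR where the leading bit is 1):
  pos 0: 100010 XOR 101011 = 001001
  pos 2: 100100 XOR 101011 = 001111
  pos 4: 111110 XOR 101011 = 010101
  pos 5: 101010 XOR 101011 = 000001
Remainder (last 5 bits) = 01000. This is the CRC / FCS.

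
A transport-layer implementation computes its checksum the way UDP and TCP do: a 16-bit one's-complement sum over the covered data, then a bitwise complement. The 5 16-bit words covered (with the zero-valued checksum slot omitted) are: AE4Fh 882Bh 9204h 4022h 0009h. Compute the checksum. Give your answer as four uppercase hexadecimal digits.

F754

One's-complement addition (fold any carry out of bit 15 back into bit 0):
  0xAE4F + 0x882B = 0x1367A → wrap carry → 0x367B
  0x367B + 0x9204 = 0x0C87F
  0xC87F + 0x4022 = 0x108A1 → wrap carry → 0x08A2
  0x08A2 + 0x0009 = 0x008AB
One's-complement sum = 0x08AB.
Checksum = ~0x08AB & 0xFFFF = 0xF754.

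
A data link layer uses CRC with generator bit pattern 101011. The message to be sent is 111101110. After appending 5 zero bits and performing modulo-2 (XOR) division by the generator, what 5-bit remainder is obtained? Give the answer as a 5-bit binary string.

Append 5 zeros: 11110111000000. Divide by 101011 (XOR where the leading bit is 1):
  pos 0: 111101 XOR 101011 = 010110
  pos 1: 101101 XOR 101011 = 000110
  pos 4: 110100 XOR 101011 = 011111
  pos 5: 111110 XOR 101011 = 010101
  pos 6: 101010 XOR 101011 = 000001
Remainder (last 5 bits) = 00100. This is the CRC / FCS.

00100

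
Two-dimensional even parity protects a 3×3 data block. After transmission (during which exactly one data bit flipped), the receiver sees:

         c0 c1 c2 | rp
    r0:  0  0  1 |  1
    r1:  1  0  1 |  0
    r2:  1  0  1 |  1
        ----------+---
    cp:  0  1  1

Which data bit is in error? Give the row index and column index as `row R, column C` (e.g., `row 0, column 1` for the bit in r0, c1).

row 2, column 1

Recompute each row's even parity and compare to rp:
  r0: data parity 1, sent rp 1 → ok
  r1: data parity 0, sent rp 0 → ok
  r2: data parity 0, sent rp 1 → mismatch
Recompute each column's even parity and compare to cp:
  c0: data parity 0, sent cp 0 → ok
  c1: data parity 0, sent cp 1 → mismatch
  c2: data parity 1, sent cp 1 → ok
Exactly one row (r2) and one column (c1) fail → the flipped bit is at their intersection.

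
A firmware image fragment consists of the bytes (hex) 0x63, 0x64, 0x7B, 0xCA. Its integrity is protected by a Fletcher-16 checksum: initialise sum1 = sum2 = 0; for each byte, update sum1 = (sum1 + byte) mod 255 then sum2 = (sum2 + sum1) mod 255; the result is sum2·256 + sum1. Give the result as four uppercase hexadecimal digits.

Running sums (mod 255):
  after byte 0 (0x63): sum1=99, sum2=99
  after byte 1 (0x64): sum1=199, sum2=43
  after byte 2 (0x7B): sum1=67, sum2=110
  after byte 3 (0xCA): sum1=14, sum2=124
Checksum = sum2·256 + sum1 = 124·256 + 14 = 31758 = 0x7C0E.

7C0E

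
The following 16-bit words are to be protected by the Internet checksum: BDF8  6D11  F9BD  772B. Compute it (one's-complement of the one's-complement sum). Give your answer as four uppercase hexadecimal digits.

One's-complement addition (fold any carry out of bit 15 back into bit 0):
  0xBDF8 + 0x6D11 = 0x12B09 → wrap carry → 0x2B0A
  0x2B0A + 0xF9BD = 0x124C7 → wrap carry → 0x24C8
  0x24C8 + 0x772B = 0x09BF3
One's-complement sum = 0x9BF3.
Checksum = ~0x9BF3 & 0xFFFF = 0x640C.

640C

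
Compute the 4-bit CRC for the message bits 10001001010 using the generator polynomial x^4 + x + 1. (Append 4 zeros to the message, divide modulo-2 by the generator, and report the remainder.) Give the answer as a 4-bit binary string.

Append 4 zeros: 100010010100000. Divide by 10011 (XOR where the leading bit is 1):
  pos 0: 10001 XOR 10011 = 00010
  pos 3: 10001 XOR 10011 = 00010
  pos 6: 10010 XOR 10011 = 00001
  pos 10: 10000 XOR 10011 = 00011
Remainder (last 4 bits) = 0011. This is the CRC / FCS.

0011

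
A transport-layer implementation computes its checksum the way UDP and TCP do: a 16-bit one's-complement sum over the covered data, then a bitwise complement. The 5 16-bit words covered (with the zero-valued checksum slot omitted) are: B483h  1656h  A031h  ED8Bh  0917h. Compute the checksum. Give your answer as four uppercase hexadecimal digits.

One's-complement addition (fold any carry out of bit 15 back into bit 0):
  0xB483 + 0x1656 = 0x0CAD9
  0xCAD9 + 0xA031 = 0x16B0A → wrap carry → 0x6B0B
  0x6B0B + 0xED8B = 0x15896 → wrap carry → 0x5897
  0x5897 + 0x0917 = 0x061AE
One's-complement sum = 0x61AE.
Checksum = ~0x61AE & 0xFFFF = 0x9E51.

9E51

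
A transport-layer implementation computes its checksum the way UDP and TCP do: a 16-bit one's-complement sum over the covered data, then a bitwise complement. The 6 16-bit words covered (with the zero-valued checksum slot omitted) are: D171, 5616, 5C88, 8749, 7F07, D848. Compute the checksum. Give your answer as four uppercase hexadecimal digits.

One's-complement addition (fold any carry out of bit 15 back into bit 0):
  0xD171 + 0x5616 = 0x12787 → wrap carry → 0x2788
  0x2788 + 0x5C88 = 0x08410
  0x8410 + 0x8749 = 0x10B59 → wrap carry → 0x0B5A
  0x0B5A + 0x7F07 = 0x08A61
  0x8A61 + 0xD848 = 0x162A9 → wrap carry → 0x62AA
One's-complement sum = 0x62AA.
Checksum = ~0x62AA & 0xFFFF = 0x9D55.

9D55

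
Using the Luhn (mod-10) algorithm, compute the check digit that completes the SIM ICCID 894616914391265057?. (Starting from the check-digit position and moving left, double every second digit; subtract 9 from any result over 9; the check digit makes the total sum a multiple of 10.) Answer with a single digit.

0

Partial digits right→left: 7 5 0 5 6 2 1 9 3 4 1 9 6 1 6 4 9 8
Double every second digit counting from the check-digit position (so the 1st, 3rd, 5th, ... of the partial from the right).
  doubled (with −9 where >9): 5 0 3 2 6 2 3 3 9 → sum 33
  kept as-is: 5 5 2 9 4 9 1 4 8 → sum 47
Total = 33 + 47 = 80.
Check digit = (10 − (80 mod 10)) mod 10 = 0.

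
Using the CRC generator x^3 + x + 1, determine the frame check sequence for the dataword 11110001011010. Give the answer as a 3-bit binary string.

100

Append 3 zeros: 11110001011010000. Divide by 1011 (XOR where the leading bit is 1):
  pos 0: 1111 XOR 1011 = 0100
  pos 1: 1000 XOR 1011 = 0011
  pos 3: 1100 XOR 1011 = 0111
  pos 4: 1111 XOR 1011 = 0100
  pos 5: 1000 XOR 1011 = 0011
  pos 7: 1111 XOR 1011 = 0100
  pos 8: 1000 XOR 1011 = 0011
  pos 10: 1110 XOR 1011 = 0101
  pos 11: 1010 XOR 1011 = 0001
Remainder (last 3 bits) = 100. This is the CRC / FCS.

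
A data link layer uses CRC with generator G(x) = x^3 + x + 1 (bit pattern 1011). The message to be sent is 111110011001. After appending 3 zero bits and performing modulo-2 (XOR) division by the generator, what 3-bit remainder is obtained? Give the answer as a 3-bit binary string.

Append 3 zeros: 111110011001000. Divide by 1011 (XOR where the leading bit is 1):
  pos 0: 1111 XOR 1011 = 0100
  pos 1: 1001 XOR 1011 = 0010
  pos 3: 1000 XOR 1011 = 0011
  pos 5: 1111 XOR 1011 = 0100
  pos 6: 1000 XOR 1011 = 0011
  pos 8: 1101 XOR 1011 = 0110
  pos 9: 1100 XOR 1011 = 0111
  pos 10: 1110 XOR 1011 = 0101
  pos 11: 1010 XOR 1011 = 0001
Remainder (last 3 bits) = 001. This is the CRC / FCS.

001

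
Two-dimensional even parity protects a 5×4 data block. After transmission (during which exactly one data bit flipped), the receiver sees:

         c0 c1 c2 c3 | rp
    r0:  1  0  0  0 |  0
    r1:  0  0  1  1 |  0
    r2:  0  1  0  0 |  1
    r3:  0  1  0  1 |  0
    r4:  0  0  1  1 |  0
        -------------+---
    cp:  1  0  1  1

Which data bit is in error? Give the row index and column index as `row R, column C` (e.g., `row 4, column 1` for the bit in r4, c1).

row 0, column 2

Recompute each row's even parity and compare to rp:
  r0: data parity 1, sent rp 0 → mismatch
  r1: data parity 0, sent rp 0 → ok
  r2: data parity 1, sent rp 1 → ok
  r3: data parity 0, sent rp 0 → ok
  r4: data parity 0, sent rp 0 → ok
Recompute each column's even parity and compare to cp:
  c0: data parity 1, sent cp 1 → ok
  c1: data parity 0, sent cp 0 → ok
  c2: data parity 0, sent cp 1 → mismatch
  c3: data parity 1, sent cp 1 → ok
Exactly one row (r0) and one column (c2) fail → the flipped bit is at their intersection.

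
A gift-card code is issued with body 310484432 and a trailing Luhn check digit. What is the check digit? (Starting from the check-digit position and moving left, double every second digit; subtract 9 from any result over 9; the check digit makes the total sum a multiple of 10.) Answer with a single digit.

3

Partial digits right→left: 2 3 4 4 8 4 0 1 3
Double every second digit counting from the check-digit position (so the 1st, 3rd, 5th, ... of the partial from the right).
  doubled (with −9 where >9): 4 8 7 0 6 → sum 25
  kept as-is: 3 4 4 1 → sum 12
Total = 25 + 12 = 37.
Check digit = (10 − (37 mod 10)) mod 10 = 3.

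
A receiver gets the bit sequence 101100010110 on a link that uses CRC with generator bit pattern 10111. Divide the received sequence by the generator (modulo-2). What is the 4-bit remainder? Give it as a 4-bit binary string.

Modulo-2 division of 101100010110 by 10111:
  pos 0: 10110 XOR 10111 = 00001
  pos 4: 10010 XOR 10111 = 00101
  pos 6: 10111 XOR 10111 = 00000
Remainder = 0000 (zero — the frame passes the CRC check).

0000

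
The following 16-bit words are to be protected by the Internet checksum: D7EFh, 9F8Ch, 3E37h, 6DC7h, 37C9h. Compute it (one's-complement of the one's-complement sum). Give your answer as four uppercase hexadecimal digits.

A4BB

One's-complement addition (fold any carry out of bit 15 back into bit 0):
  0xD7EF + 0x9F8C = 0x1777B → wrap carry → 0x777C
  0x777C + 0x3E37 = 0x0B5B3
  0xB5B3 + 0x6DC7 = 0x1237A → wrap carry → 0x237B
  0x237B + 0x37C9 = 0x05B44
One's-complement sum = 0x5B44.
Checksum = ~0x5B44 & 0xFFFF = 0xA4BB.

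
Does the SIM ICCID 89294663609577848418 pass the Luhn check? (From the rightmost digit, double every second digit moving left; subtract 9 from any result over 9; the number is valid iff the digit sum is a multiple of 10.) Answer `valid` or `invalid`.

From the right, keep odd positions and double even positions (subtract 9 from any doubled value over 9):
  doubled (positions 2,4,...): 2 7 7 5 9 3 3 8 4 7 → sum 55
  kept (positions 1,3,...): 8 4 4 7 5 0 3 6 9 9 → sum 55
Total = 110.
110 mod 10 = 0, so the number is valid.

valid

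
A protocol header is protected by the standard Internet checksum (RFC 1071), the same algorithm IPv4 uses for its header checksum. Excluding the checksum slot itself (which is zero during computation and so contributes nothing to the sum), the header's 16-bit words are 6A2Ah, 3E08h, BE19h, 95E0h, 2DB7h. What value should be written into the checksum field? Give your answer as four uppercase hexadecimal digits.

One's-complement addition (fold any carry out of bit 15 back into bit 0):
  0x6A2A + 0x3E08 = 0x0A832
  0xA832 + 0xBE19 = 0x1664B → wrap carry → 0x664C
  0x664C + 0x95E0 = 0x0FC2C
  0xFC2C + 0x2DB7 = 0x129E3 → wrap carry → 0x29E4
One's-complement sum = 0x29E4.
Checksum = ~0x29E4 & 0xFFFF = 0xD61B.

D61B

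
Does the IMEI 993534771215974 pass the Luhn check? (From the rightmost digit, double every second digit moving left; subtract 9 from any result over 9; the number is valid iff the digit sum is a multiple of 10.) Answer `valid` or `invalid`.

From the right, keep odd positions and double even positions (subtract 9 from any doubled value over 9):
  doubled (positions 2,4,...): 5 1 4 5 8 1 9 → sum 33
  kept (positions 1,3,...): 4 9 1 1 7 3 3 9 → sum 37
Total = 70.
70 mod 10 = 0, so the number is valid.

valid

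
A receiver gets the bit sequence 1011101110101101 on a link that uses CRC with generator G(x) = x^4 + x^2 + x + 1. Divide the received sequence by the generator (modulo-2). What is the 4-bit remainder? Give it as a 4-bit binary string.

Modulo-2 division of 1011101110101101 by 10111:
  pos 0: 10111 XOR 10111 = 00000
  pos 6: 11101 XOR 10111 = 01010
  pos 7: 10100 XOR 10111 = 00011
  pos 10: 11110 XOR 10111 = 01001
  pos 11: 10011 XOR 10111 = 00100
Remainder = 0100 (nonzero — an error is detected).

0100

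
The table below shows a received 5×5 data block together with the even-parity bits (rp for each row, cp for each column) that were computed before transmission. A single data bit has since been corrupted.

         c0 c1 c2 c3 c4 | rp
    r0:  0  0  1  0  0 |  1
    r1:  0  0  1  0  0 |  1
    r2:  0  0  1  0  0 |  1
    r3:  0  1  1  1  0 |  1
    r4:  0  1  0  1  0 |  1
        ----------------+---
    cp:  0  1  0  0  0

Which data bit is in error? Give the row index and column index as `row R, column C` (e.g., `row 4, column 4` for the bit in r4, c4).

Recompute each row's even parity and compare to rp:
  r0: data parity 1, sent rp 1 → ok
  r1: data parity 1, sent rp 1 → ok
  r2: data parity 1, sent rp 1 → ok
  r3: data parity 1, sent rp 1 → ok
  r4: data parity 0, sent rp 1 → mismatch
Recompute each column's even parity and compare to cp:
  c0: data parity 0, sent cp 0 → ok
  c1: data parity 0, sent cp 1 → mismatch
  c2: data parity 0, sent cp 0 → ok
  c3: data parity 0, sent cp 0 → ok
  c4: data parity 0, sent cp 0 → ok
Exactly one row (r4) and one column (c1) fail → the flipped bit is at their intersection.

row 4, column 1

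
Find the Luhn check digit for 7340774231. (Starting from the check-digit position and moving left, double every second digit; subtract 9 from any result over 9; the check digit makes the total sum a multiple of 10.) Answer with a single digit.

Partial digits right→left: 1 3 2 4 7 7 0 4 3 7
Double every second digit counting from the check-digit position (so the 1st, 3rd, 5th, ... of the partial from the right).
  doubled (with −9 where >9): 2 4 5 0 6 → sum 17
  kept as-is: 3 4 7 4 7 → sum 25
Total = 17 + 25 = 42.
Check digit = (10 − (42 mod 10)) mod 10 = 8.

8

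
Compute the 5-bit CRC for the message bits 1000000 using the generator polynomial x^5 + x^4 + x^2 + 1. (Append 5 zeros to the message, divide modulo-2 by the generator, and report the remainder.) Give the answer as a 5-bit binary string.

Append 5 zeros: 100000000000. Divide by 110101 (XOR where the leading bit is 1):
  pos 0: 100000 XOR 110101 = 010101
  pos 1: 101010 XOR 110101 = 011111
  pos 2: 111110 XOR 110101 = 001011
  pos 4: 101100 XOR 110101 = 011001
  pos 5: 110010 XOR 110101 = 000111
Remainder (last 5 bits) = 01110. This is the CRC / FCS.

01110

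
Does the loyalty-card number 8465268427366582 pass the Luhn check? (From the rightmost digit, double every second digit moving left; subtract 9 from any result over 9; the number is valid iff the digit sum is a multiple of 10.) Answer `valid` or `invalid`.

From the right, keep odd positions and double even positions (subtract 9 from any doubled value over 9):
  doubled (positions 2,4,...): 7 3 6 4 7 4 3 7 → sum 41
  kept (positions 1,3,...): 2 5 6 7 4 6 5 4 → sum 39
Total = 80.
80 mod 10 = 0, so the number is valid.

valid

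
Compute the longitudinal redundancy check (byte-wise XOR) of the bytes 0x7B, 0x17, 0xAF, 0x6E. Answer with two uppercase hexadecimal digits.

XOR the bytes together:
  start with 0x7B
  0x7B ⊕ 0x17 = 0x6C
  0x6C ⊕ 0xAF = 0xC3
  0xC3 ⊕ 0x6E = 0xAD

AD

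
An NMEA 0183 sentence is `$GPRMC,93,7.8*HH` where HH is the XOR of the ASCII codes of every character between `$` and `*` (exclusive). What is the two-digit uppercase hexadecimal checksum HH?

60

XOR the ASCII codes of the payload characters:
  'G' = 0x47 → acc = 0x47
  'P' = 0x50 → acc = 0x17
  'R' = 0x52 → acc = 0x45
  'M' = 0x4D → acc = 0x08
  'C' = 0x43 → acc = 0x4B
  ',' = 0x2C → acc = 0x67
  '9' = 0x39 → acc = 0x5E
  '3' = 0x33 → acc = 0x6D
  ',' = 0x2C → acc = 0x41
  '7' = 0x37 → acc = 0x76
  '.' = 0x2E → acc = 0x58
  '8' = 0x38 → acc = 0x60
Checksum = 0x60.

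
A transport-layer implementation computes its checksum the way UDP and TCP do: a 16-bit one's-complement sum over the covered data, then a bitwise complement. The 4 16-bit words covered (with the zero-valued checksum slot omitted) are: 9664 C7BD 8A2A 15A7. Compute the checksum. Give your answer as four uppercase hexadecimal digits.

One's-complement addition (fold any carry out of bit 15 back into bit 0):
  0x9664 + 0xC7BD = 0x15E21 → wrap carry → 0x5E22
  0x5E22 + 0x8A2A = 0x0E84C
  0xE84C + 0x15A7 = 0x0FDF3
One's-complement sum = 0xFDF3.
Checksum = ~0xFDF3 & 0xFFFF = 0x020C.

020C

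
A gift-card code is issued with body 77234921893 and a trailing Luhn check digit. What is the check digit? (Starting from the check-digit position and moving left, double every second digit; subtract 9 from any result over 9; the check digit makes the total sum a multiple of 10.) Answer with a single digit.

7

Partial digits right→left: 3 9 8 1 2 9 4 3 2 7 7
Double every second digit counting from the check-digit position (so the 1st, 3rd, 5th, ... of the partial from the right).
  doubled (with −9 where >9): 6 7 4 8 4 5 → sum 34
  kept as-is: 9 1 9 3 7 → sum 29
Total = 34 + 29 = 63.
Check digit = (10 − (63 mod 10)) mod 10 = 7.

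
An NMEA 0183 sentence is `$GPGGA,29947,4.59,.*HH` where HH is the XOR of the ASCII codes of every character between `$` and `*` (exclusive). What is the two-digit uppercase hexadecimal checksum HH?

XOR the ASCII codes of the payload characters:
  'G' = 0x47 → acc = 0x47
  'P' = 0x50 → acc = 0x17
  'G' = 0x47 → acc = 0x50
  'G' = 0x47 → acc = 0x17
  'A' = 0x41 → acc = 0x56
  ',' = 0x2C → acc = 0x7A
  '2' = 0x32 → acc = 0x48
  '9' = 0x39 → acc = 0x71
  '9' = 0x39 → acc = 0x48
  '4' = 0x34 → acc = 0x7C
  '7' = 0x37 → acc = 0x4B
  ',' = 0x2C → acc = 0x67
  '4' = 0x34 → acc = 0x53
  '.' = 0x2E → acc = 0x7D
  '5' = 0x35 → acc = 0x48
  '9' = 0x39 → acc = 0x71
  ',' = 0x2C → acc = 0x5D
  '.' = 0x2E → acc = 0x73
Checksum = 0x73.

73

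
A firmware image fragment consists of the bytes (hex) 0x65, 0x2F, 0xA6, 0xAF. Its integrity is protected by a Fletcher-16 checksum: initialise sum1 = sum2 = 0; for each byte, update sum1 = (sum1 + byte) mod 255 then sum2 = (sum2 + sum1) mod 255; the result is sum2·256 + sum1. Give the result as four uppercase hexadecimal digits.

Running sums (mod 255):
  after byte 0 (0x65): sum1=101, sum2=101
  after byte 1 (0x2F): sum1=148, sum2=249
  after byte 2 (0xA6): sum1=59, sum2=53
  after byte 3 (0xAF): sum1=234, sum2=32
Checksum = sum2·256 + sum1 = 32·256 + 234 = 8426 = 0x20EA.

20EA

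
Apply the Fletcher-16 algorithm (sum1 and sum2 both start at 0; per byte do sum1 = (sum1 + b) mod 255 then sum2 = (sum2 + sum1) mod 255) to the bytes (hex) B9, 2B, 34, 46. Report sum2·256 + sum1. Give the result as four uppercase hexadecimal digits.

Running sums (mod 255):
  after byte 0 (B9): sum1=185, sum2=185
  after byte 1 (2B): sum1=228, sum2=158
  after byte 2 (34): sum1=25, sum2=183
  after byte 3 (46): sum1=95, sum2=23
Checksum = sum2·256 + sum1 = 23·256 + 95 = 5983 = 0x175F.

175F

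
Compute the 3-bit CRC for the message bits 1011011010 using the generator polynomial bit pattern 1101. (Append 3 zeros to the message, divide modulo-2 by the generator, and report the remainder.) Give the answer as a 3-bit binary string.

Append 3 zeros: 1011011010000. Divide by 1101 (XOR where the leading bit is 1):
  pos 0: 1011 XOR 1101 = 0110
  pos 1: 1100 XOR 1101 = 0001
  pos 4: 1110 XOR 1101 = 0011
  pos 6: 1110 XOR 1101 = 0011
  pos 8: 1100 XOR 1101 = 0001
Remainder (last 3 bits) = 010. This is the CRC / FCS.

010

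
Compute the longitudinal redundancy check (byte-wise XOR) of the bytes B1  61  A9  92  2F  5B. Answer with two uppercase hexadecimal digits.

9F

XOR the bytes together:
  start with 0xB1
  0xB1 ⊕ 0x61 = 0xD0
  0xD0 ⊕ 0xA9 = 0x79
  0x79 ⊕ 0x92 = 0xEB
  0xEB ⊕ 0x2F = 0xC4
  0xC4 ⊕ 0x5B = 0x9F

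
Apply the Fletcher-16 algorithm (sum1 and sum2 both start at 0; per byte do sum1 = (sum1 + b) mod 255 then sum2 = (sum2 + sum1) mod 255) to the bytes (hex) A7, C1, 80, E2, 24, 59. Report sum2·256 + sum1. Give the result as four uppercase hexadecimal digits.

Running sums (mod 255):
  after byte 0 (A7): sum1=167, sum2=167
  after byte 1 (C1): sum1=105, sum2=17
  after byte 2 (80): sum1=233, sum2=250
  after byte 3 (E2): sum1=204, sum2=199
  after byte 4 (24): sum1=240, sum2=184
  after byte 5 (59): sum1=74, sum2=3
Checksum = sum2·256 + sum1 = 3·256 + 74 = 842 = 0x034A.

034A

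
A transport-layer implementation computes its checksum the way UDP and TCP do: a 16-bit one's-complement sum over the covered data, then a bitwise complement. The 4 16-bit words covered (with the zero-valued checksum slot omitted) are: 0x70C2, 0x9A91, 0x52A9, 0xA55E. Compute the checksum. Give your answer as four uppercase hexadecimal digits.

FCA3

One's-complement addition (fold any carry out of bit 15 back into bit 0):
  0x70C2 + 0x9A91 = 0x10B53 → wrap carry → 0x0B54
  0x0B54 + 0x52A9 = 0x05DFD
  0x5DFD + 0xA55E = 0x1035B → wrap carry → 0x035C
One's-complement sum = 0x035C.
Checksum = ~0x035C & 0xFFFF = 0xFCA3.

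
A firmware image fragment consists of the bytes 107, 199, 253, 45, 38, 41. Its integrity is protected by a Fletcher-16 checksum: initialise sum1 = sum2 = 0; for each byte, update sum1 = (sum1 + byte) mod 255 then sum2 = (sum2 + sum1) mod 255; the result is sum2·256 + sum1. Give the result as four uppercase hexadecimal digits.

Running sums (mod 255):
  after byte 0 (107): sum1=107, sum2=107
  after byte 1 (199): sum1=51, sum2=158
  after byte 2 (253): sum1=49, sum2=207
  after byte 3 (45): sum1=94, sum2=46
  after byte 4 (38): sum1=132, sum2=178
  after byte 5 (41): sum1=173, sum2=96
Checksum = sum2·256 + sum1 = 96·256 + 173 = 24749 = 0x60AD.

60AD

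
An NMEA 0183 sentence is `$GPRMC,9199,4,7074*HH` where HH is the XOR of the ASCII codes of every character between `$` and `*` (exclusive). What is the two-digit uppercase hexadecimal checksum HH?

5F

XOR the ASCII codes of the payload characters:
  'G' = 0x47 → acc = 0x47
  'P' = 0x50 → acc = 0x17
  'R' = 0x52 → acc = 0x45
  'M' = 0x4D → acc = 0x08
  'C' = 0x43 → acc = 0x4B
  ',' = 0x2C → acc = 0x67
  '9' = 0x39 → acc = 0x5E
  '1' = 0x31 → acc = 0x6F
  '9' = 0x39 → acc = 0x56
  '9' = 0x39 → acc = 0x6F
  ',' = 0x2C → acc = 0x43
  '4' = 0x34 → acc = 0x77
  ',' = 0x2C → acc = 0x5B
  '7' = 0x37 → acc = 0x6C
  '0' = 0x30 → acc = 0x5C
  '7' = 0x37 → acc = 0x6B
  '4' = 0x34 → acc = 0x5F
Checksum = 0x5F.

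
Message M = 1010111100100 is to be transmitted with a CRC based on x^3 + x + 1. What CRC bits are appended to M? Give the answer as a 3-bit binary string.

Append 3 zeros: 1010111100100000. Divide by 1011 (XOR where the leading bit is 1):
  pos 0: 1010 XOR 1011 = 0001
  pos 3: 1111 XOR 1011 = 0100
  pos 4: 1001 XOR 1011 = 0010
  pos 6: 1000 XOR 1011 = 0011
  pos 8: 1110 XOR 1011 = 0101
  pos 9: 1010 XOR 1011 = 0001
  pos 12: 1000 XOR 1011 = 0011
Remainder (last 3 bits) = 011. This is the CRC / FCS.

011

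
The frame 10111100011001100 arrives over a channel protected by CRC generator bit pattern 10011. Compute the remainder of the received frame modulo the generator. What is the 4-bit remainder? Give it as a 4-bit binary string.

Modulo-2 division of 10111100011001100 by 10011:
  pos 0: 10111 XOR 10011 = 00100
  pos 2: 10010 XOR 10011 = 00001
  pos 6: 10011 XOR 10011 = 00000
Remainder = 1100 (nonzero — an error is detected).

1100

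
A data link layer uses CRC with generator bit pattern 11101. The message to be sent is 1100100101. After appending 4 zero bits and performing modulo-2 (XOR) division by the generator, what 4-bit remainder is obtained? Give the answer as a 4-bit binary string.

Append 4 zeros: 11001001010000. Divide by 11101 (XOR where the leading bit is 1):
  pos 0: 11001 XOR 11101 = 00100
  pos 2: 10000 XOR 11101 = 01101
  pos 3: 11011 XOR 11101 = 00110
  pos 5: 11001 XOR 11101 = 00100
  pos 7: 10000 XOR 11101 = 01101
  pos 8: 11010 XOR 11101 = 00111
Remainder (last 4 bits) = 1110. This is the CRC / FCS.

1110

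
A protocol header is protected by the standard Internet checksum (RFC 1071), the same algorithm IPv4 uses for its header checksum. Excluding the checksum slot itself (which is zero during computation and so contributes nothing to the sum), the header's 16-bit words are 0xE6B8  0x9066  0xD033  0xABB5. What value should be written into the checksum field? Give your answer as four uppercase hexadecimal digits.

0CF7

One's-complement addition (fold any carry out of bit 15 back into bit 0):
  0xE6B8 + 0x9066 = 0x1771E → wrap carry → 0x771F
  0x771F + 0xD033 = 0x14752 → wrap carry → 0x4753
  0x4753 + 0xABB5 = 0x0F308
One's-complement sum = 0xF308.
Checksum = ~0xF308 & 0xFFFF = 0x0CF7.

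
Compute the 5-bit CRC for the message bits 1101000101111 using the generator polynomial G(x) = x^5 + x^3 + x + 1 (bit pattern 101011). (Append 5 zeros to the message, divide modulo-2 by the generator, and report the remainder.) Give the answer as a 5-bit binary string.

Append 5 zeros: 110100010111100000. Divide by 101011 (XOR where the leading bit is 1):
  pos 0: 110100 XOR 101011 = 011111
  pos 1: 111110 XOR 101011 = 010101
  pos 2: 101011 XOR 101011 = 000000
  pos 9: 111100 XOR 101011 = 010111
  pos 10: 101110 XOR 101011 = 000101
Remainder (last 5 bits) = 10100. This is the CRC / FCS.

10100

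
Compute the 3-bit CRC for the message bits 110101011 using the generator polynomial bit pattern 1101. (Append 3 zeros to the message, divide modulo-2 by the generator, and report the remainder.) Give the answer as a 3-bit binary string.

Append 3 zeros: 110101011000. Divide by 1101 (XOR where the leading bit is 1):
  pos 0: 1101 XOR 1101 = 0000
  pos 5: 1011 XOR 1101 = 0110
  pos 6: 1100 XOR 1101 = 0001
Remainder (last 3 bits) = 100. This is the CRC / FCS.

100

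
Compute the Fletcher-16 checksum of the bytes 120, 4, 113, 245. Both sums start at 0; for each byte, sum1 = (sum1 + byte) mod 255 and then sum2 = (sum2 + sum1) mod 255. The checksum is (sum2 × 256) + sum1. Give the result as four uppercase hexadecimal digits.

Running sums (mod 255):
  after byte 0 (120): sum1=120, sum2=120
  after byte 1 (4): sum1=124, sum2=244
  after byte 2 (113): sum1=237, sum2=226
  after byte 3 (245): sum1=227, sum2=198
Checksum = sum2·256 + sum1 = 198·256 + 227 = 50915 = 0xC6E3.

C6E3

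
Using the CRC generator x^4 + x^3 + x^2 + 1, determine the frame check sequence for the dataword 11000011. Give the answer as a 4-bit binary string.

Append 4 zeros: 110000110000. Divide by 11101 (XOR where the leading bit is 1):
  pos 0: 11000 XOR 11101 = 00101
  pos 2: 10101 XOR 11101 = 01000
  pos 3: 10001 XOR 11101 = 01100
  pos 4: 11000 XOR 11101 = 00101
  pos 6: 10100 XOR 11101 = 01001
  pos 7: 10010 XOR 11101 = 01111
Remainder (last 4 bits) = 1111. This is the CRC / FCS.

1111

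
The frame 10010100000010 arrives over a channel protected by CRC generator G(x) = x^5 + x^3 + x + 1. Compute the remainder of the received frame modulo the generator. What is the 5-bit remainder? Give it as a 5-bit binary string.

Modulo-2 division of 10010100000010 by 101011:
  pos 0: 100101 XOR 101011 = 001110
  pos 2: 111000 XOR 101011 = 010011
  pos 3: 100110 XOR 101011 = 001101
  pos 5: 110100 XOR 101011 = 011111
  pos 6: 111110 XOR 101011 = 010101
  pos 7: 101011 XOR 101011 = 000000
Remainder = 00000 (zero — the frame passes the CRC check).

00000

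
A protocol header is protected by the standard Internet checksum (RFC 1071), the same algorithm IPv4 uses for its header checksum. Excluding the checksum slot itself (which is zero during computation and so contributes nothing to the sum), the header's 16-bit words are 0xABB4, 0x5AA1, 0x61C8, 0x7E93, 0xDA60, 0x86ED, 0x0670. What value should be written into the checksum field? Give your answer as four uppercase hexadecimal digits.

One's-complement addition (fold any carry out of bit 15 back into bit 0):
  0xABB4 + 0x5AA1 = 0x10655 → wrap carry → 0x0656
  0x0656 + 0x61C8 = 0x0681E
  0x681E + 0x7E93 = 0x0E6B1
  0xE6B1 + 0xDA60 = 0x1C111 → wrap carry → 0xC112
  0xC112 + 0x86ED = 0x147FF → wrap carry → 0x4800
  0x4800 + 0x0670 = 0x04E70
One's-complement sum = 0x4E70.
Checksum = ~0x4E70 & 0xFFFF = 0xB18F.

B18F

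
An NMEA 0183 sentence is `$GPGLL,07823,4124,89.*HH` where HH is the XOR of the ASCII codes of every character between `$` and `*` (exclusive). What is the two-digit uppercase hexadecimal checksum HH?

XOR the ASCII codes of the payload characters:
  'G' = 0x47 → acc = 0x47
  'P' = 0x50 → acc = 0x17
  'G' = 0x47 → acc = 0x50
  'L' = 0x4C → acc = 0x1C
  'L' = 0x4C → acc = 0x50
  ',' = 0x2C → acc = 0x7C
  '0' = 0x30 → acc = 0x4C
  '7' = 0x37 → acc = 0x7B
  '8' = 0x38 → acc = 0x43
  '2' = 0x32 → acc = 0x71
  '3' = 0x33 → acc = 0x42
  ',' = 0x2C → acc = 0x6E
  '4' = 0x34 → acc = 0x5A
  '1' = 0x31 → acc = 0x6B
  '2' = 0x32 → acc = 0x59
  '4' = 0x34 → acc = 0x6D
  ',' = 0x2C → acc = 0x41
  '8' = 0x38 → acc = 0x79
  '9' = 0x39 → acc = 0x40
  '.' = 0x2E → acc = 0x6E
Checksum = 0x6E.

6E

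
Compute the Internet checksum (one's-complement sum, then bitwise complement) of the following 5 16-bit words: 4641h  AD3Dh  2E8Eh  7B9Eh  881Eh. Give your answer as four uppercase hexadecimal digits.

One's-complement addition (fold any carry out of bit 15 back into bit 0):
  0x4641 + 0xAD3D = 0x0F37E
  0xF37E + 0x2E8E = 0x1220C → wrap carry → 0x220D
  0x220D + 0x7B9E = 0x09DAB
  0x9DAB + 0x881E = 0x125C9 → wrap carry → 0x25CA
One's-complement sum = 0x25CA.
Checksum = ~0x25CA & 0xFFFF = 0xDA35.

DA35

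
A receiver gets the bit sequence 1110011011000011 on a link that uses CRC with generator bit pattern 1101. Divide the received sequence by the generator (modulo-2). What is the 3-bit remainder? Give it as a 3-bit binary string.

000

Modulo-2 division of 1110011011000011 by 1101:
  pos 0: 1110 XOR 1101 = 0011
  pos 2: 1101 XOR 1101 = 0000
  pos 6: 1011 XOR 1101 = 0110
  pos 7: 1100 XOR 1101 = 0001
  pos 10: 1000 XOR 1101 = 0101
  pos 11: 1011 XOR 1101 = 0110
  pos 12: 1101 XOR 1101 = 0000
Remainder = 000 (zero — the frame passes the CRC check).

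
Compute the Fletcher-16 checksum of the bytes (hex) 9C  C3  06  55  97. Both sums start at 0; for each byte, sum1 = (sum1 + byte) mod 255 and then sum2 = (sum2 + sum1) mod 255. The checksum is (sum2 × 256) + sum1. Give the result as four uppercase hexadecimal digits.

7253

Running sums (mod 255):
  after byte 0 (9C): sum1=156, sum2=156
  after byte 1 (C3): sum1=96, sum2=252
  after byte 2 (06): sum1=102, sum2=99
  after byte 3 (55): sum1=187, sum2=31
  after byte 4 (97): sum1=83, sum2=114
Checksum = sum2·256 + sum1 = 114·256 + 83 = 29267 = 0x7253.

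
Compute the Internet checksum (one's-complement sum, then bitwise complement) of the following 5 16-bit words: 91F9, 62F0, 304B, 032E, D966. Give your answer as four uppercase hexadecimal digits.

FE35

One's-complement addition (fold any carry out of bit 15 back into bit 0):
  0x91F9 + 0x62F0 = 0x0F4E9
  0xF4E9 + 0x304B = 0x12534 → wrap carry → 0x2535
  0x2535 + 0x032E = 0x02863
  0x2863 + 0xD966 = 0x101C9 → wrap carry → 0x01CA
One's-complement sum = 0x01CA.
Checksum = ~0x01CA & 0xFFFF = 0xFE35.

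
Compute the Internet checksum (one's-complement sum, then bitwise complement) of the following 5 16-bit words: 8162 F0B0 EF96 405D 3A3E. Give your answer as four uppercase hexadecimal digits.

One's-complement addition (fold any carry out of bit 15 back into bit 0):
  0x8162 + 0xF0B0 = 0x17212 → wrap carry → 0x7213
  0x7213 + 0xEF96 = 0x161A9 → wrap carry → 0x61AA
  0x61AA + 0x405D = 0x0A207
  0xA207 + 0x3A3E = 0x0DC45
One's-complement sum = 0xDC45.
Checksum = ~0xDC45 & 0xFFFF = 0x23BA.

23BA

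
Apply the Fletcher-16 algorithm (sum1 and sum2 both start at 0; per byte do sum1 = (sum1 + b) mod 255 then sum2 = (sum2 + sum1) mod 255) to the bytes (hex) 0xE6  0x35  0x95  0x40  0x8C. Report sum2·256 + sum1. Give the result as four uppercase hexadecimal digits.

Running sums (mod 255):
  after byte 0 (0xE6): sum1=230, sum2=230
  after byte 1 (0x35): sum1=28, sum2=3
  after byte 2 (0x95): sum1=177, sum2=180
  after byte 3 (0x40): sum1=241, sum2=166
  after byte 4 (0x8C): sum1=126, sum2=37
Checksum = sum2·256 + sum1 = 37·256 + 126 = 9598 = 0x257E.

257E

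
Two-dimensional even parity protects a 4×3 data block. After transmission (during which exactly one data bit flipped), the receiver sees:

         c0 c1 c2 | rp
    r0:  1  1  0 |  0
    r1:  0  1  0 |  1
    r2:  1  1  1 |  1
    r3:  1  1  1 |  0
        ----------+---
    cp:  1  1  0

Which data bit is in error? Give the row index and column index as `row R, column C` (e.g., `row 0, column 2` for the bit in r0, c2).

row 3, column 1

Recompute each row's even parity and compare to rp:
  r0: data parity 0, sent rp 0 → ok
  r1: data parity 1, sent rp 1 → ok
  r2: data parity 1, sent rp 1 → ok
  r3: data parity 1, sent rp 0 → mismatch
Recompute each column's even parity and compare to cp:
  c0: data parity 1, sent cp 1 → ok
  c1: data parity 0, sent cp 1 → mismatch
  c2: data parity 0, sent cp 0 → ok
Exactly one row (r3) and one column (c1) fail → the flipped bit is at their intersection.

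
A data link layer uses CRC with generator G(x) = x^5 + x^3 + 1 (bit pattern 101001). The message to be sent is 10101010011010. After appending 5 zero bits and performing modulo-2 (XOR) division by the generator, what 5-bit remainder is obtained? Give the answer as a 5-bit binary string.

Append 5 zeros: 1010101001101000000. Divide by 101001 (XOR where the leading bit is 1):
  pos 0: 101010 XOR 101001 = 000011
  pos 4: 111001 XOR 101001 = 010000
  pos 5: 100001 XOR 101001 = 001000
  pos 7: 100001 XOR 101001 = 001000
  pos 9: 100000 XOR 101001 = 001001
  pos 11: 100100 XOR 101001 = 001101
  pos 13: 110100 XOR 101001 = 011101
Remainder (last 5 bits) = 11101. This is the CRC / FCS.

11101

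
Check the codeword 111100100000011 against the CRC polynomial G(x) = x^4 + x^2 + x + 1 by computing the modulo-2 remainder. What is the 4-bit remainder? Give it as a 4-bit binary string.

Modulo-2 division of 111100100000011 by 10111:
  pos 0: 11110 XOR 10111 = 01001
  pos 1: 10010 XOR 10111 = 00101
  pos 3: 10110 XOR 10111 = 00001
  pos 7: 10000 XOR 10111 = 00111
  pos 9: 11101 XOR 10111 = 01010
  pos 10: 10101 XOR 10111 = 00010
Remainder = 0010 (nonzero — an error is detected).

0010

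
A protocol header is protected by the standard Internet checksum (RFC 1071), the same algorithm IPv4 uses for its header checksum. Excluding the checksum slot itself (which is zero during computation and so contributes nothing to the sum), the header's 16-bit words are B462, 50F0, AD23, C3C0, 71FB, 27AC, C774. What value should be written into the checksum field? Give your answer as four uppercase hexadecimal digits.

One's-complement addition (fold any carry out of bit 15 back into bit 0):
  0xB462 + 0x50F0 = 0x10552 → wrap carry → 0x0553
  0x0553 + 0xAD23 = 0x0B276
  0xB276 + 0xC3C0 = 0x17636 → wrap carry → 0x7637
  0x7637 + 0x71FB = 0x0E832
  0xE832 + 0x27AC = 0x10FDE → wrap carry → 0x0FDF
  0x0FDF + 0xC774 = 0x0D753
One's-complement sum = 0xD753.
Checksum = ~0xD753 & 0xFFFF = 0x28AC.

28AC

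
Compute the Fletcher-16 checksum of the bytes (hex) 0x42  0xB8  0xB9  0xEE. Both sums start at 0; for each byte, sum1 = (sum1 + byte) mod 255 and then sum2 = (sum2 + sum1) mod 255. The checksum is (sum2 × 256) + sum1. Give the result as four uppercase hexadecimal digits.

Running sums (mod 255):
  after byte 0 (0x42): sum1=66, sum2=66
  after byte 1 (0xB8): sum1=250, sum2=61
  after byte 2 (0xB9): sum1=180, sum2=241
  after byte 3 (0xEE): sum1=163, sum2=149
Checksum = sum2·256 + sum1 = 149·256 + 163 = 38307 = 0x95A3.

95A3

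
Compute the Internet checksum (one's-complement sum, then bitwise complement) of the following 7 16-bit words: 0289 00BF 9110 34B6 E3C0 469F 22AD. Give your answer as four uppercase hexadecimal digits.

E9E3

One's-complement addition (fold any carry out of bit 15 back into bit 0):
  0x0289 + 0x00BF = 0x00348
  0x0348 + 0x9110 = 0x09458
  0x9458 + 0x34B6 = 0x0C90E
  0xC90E + 0xE3C0 = 0x1ACCE → wrap carry → 0xACCF
  0xACCF + 0x469F = 0x0F36E
  0xF36E + 0x22AD = 0x1161B → wrap carry → 0x161C
One's-complement sum = 0x161C.
Checksum = ~0x161C & 0xFFFF = 0xE9E3.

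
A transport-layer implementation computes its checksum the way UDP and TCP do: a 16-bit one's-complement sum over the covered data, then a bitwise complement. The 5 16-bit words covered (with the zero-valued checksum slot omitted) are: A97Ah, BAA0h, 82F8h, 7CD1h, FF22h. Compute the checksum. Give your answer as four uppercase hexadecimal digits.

9CF7

One's-complement addition (fold any carry out of bit 15 back into bit 0):
  0xA97A + 0xBAA0 = 0x1641A → wrap carry → 0x641B
  0x641B + 0x82F8 = 0x0E713
  0xE713 + 0x7CD1 = 0x163E4 → wrap carry → 0x63E5
  0x63E5 + 0xFF22 = 0x16307 → wrap carry → 0x6308
One's-complement sum = 0x6308.
Checksum = ~0x6308 & 0xFFFF = 0x9CF7.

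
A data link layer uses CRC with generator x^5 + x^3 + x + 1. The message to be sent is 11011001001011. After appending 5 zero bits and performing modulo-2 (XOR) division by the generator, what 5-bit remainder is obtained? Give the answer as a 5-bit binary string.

Append 5 zeros: 1101100100101100000. Divide by 101011 (XOR where the leading bit is 1):
  pos 0: 110110 XOR 101011 = 011101
  pos 1: 111010 XOR 101011 = 010001
  pos 2: 100011 XOR 101011 = 001000
  pos 4: 100000 XOR 101011 = 001011
  pos 6: 101110 XOR 101011 = 000101
  pos 9: 101110 XOR 101011 = 000101
  pos 12: 101000 XOR 101011 = 000011
Remainder (last 5 bits) = 00110. This is the CRC / FCS.

00110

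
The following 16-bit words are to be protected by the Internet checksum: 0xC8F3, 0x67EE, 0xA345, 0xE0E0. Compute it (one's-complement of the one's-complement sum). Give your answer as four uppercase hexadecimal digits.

4AF7

One's-complement addition (fold any carry out of bit 15 back into bit 0):
  0xC8F3 + 0x67EE = 0x130E1 → wrap carry → 0x30E2
  0x30E2 + 0xA345 = 0x0D427
  0xD427 + 0xE0E0 = 0x1B507 → wrap carry → 0xB508
One's-complement sum = 0xB508.
Checksum = ~0xB508 & 0xFFFF = 0x4AF7.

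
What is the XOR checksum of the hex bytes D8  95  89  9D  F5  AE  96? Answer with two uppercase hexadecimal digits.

94

XOR the bytes together:
  start with 0xD8
  0xD8 ⊕ 0x95 = 0x4D
  0x4D ⊕ 0x89 = 0xC4
  0xC4 ⊕ 0x9D = 0x59
  0x59 ⊕ 0xF5 = 0xAC
  0xAC ⊕ 0xAE = 0x02
  0x02 ⊕ 0x96 = 0x94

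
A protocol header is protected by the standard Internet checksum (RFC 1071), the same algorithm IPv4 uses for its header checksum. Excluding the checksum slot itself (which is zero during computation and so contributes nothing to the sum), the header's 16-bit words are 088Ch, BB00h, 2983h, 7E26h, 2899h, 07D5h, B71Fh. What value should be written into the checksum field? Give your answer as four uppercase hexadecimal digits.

AD3B

One's-complement addition (fold any carry out of bit 15 back into bit 0):
  0x088C + 0xBB00 = 0x0C38C
  0xC38C + 0x2983 = 0x0ED0F
  0xED0F + 0x7E26 = 0x16B35 → wrap carry → 0x6B36
  0x6B36 + 0x2899 = 0x093CF
  0x93CF + 0x07D5 = 0x09BA4
  0x9BA4 + 0xB71F = 0x152C3 → wrap carry → 0x52C4
One's-complement sum = 0x52C4.
Checksum = ~0x52C4 & 0xFFFF = 0xAD3B.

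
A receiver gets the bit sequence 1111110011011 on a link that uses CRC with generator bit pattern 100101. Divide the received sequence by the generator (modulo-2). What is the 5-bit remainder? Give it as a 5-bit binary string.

00000

Modulo-2 division of 1111110011011 by 100101:
  pos 0: 111111 XOR 100101 = 011010
  pos 1: 110100 XOR 100101 = 010001
  pos 2: 100010 XOR 100101 = 000111
  pos 5: 111110 XOR 100101 = 011011
  pos 6: 110111 XOR 100101 = 010010
  pos 7: 100101 XOR 100101 = 000000
Remainder = 00000 (zero — the frame passes the CRC check).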